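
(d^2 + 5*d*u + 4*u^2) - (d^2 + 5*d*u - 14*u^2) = 18*u^2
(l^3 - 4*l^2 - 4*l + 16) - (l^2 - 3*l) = l^3 - 5*l^2 - l + 16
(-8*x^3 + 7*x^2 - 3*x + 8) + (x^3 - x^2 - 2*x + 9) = -7*x^3 + 6*x^2 - 5*x + 17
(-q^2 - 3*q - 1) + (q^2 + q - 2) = -2*q - 3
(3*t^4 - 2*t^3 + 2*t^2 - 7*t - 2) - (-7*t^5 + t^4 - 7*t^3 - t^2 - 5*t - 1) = 7*t^5 + 2*t^4 + 5*t^3 + 3*t^2 - 2*t - 1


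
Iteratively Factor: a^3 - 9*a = (a - 3)*(a^2 + 3*a) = a*(a - 3)*(a + 3)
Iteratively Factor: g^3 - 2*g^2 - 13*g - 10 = (g + 1)*(g^2 - 3*g - 10) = (g + 1)*(g + 2)*(g - 5)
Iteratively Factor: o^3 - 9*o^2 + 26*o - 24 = (o - 3)*(o^2 - 6*o + 8) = (o - 4)*(o - 3)*(o - 2)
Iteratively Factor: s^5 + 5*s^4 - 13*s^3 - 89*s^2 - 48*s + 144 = (s + 3)*(s^4 + 2*s^3 - 19*s^2 - 32*s + 48) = (s + 3)^2*(s^3 - s^2 - 16*s + 16) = (s - 4)*(s + 3)^2*(s^2 + 3*s - 4) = (s - 4)*(s - 1)*(s + 3)^2*(s + 4)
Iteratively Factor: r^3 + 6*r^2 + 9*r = (r)*(r^2 + 6*r + 9) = r*(r + 3)*(r + 3)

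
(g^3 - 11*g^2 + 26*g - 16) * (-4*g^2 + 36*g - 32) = -4*g^5 + 80*g^4 - 532*g^3 + 1352*g^2 - 1408*g + 512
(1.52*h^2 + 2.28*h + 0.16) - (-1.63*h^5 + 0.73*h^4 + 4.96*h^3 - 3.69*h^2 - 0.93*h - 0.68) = 1.63*h^5 - 0.73*h^4 - 4.96*h^3 + 5.21*h^2 + 3.21*h + 0.84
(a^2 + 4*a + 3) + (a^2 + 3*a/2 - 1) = 2*a^2 + 11*a/2 + 2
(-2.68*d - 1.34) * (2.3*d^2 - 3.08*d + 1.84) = -6.164*d^3 + 5.1724*d^2 - 0.804*d - 2.4656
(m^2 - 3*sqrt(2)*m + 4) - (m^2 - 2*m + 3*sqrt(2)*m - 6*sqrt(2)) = -6*sqrt(2)*m + 2*m + 4 + 6*sqrt(2)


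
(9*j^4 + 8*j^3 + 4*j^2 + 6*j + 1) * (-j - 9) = -9*j^5 - 89*j^4 - 76*j^3 - 42*j^2 - 55*j - 9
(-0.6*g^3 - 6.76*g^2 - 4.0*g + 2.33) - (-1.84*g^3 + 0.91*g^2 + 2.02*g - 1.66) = 1.24*g^3 - 7.67*g^2 - 6.02*g + 3.99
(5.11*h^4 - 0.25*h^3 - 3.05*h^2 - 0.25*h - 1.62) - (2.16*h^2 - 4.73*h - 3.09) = 5.11*h^4 - 0.25*h^3 - 5.21*h^2 + 4.48*h + 1.47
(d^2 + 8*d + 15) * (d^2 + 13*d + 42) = d^4 + 21*d^3 + 161*d^2 + 531*d + 630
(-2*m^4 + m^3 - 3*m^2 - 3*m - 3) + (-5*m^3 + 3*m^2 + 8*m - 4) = -2*m^4 - 4*m^3 + 5*m - 7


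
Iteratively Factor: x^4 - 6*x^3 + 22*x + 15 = (x - 3)*(x^3 - 3*x^2 - 9*x - 5) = (x - 3)*(x + 1)*(x^2 - 4*x - 5) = (x - 3)*(x + 1)^2*(x - 5)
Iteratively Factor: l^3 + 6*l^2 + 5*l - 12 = (l + 4)*(l^2 + 2*l - 3) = (l + 3)*(l + 4)*(l - 1)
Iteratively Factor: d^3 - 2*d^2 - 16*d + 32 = (d - 4)*(d^2 + 2*d - 8) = (d - 4)*(d + 4)*(d - 2)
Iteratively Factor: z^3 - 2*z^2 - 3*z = (z + 1)*(z^2 - 3*z) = (z - 3)*(z + 1)*(z)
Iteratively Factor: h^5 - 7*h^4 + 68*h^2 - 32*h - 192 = (h - 3)*(h^4 - 4*h^3 - 12*h^2 + 32*h + 64) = (h - 3)*(h + 2)*(h^3 - 6*h^2 + 32) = (h - 4)*(h - 3)*(h + 2)*(h^2 - 2*h - 8) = (h - 4)^2*(h - 3)*(h + 2)*(h + 2)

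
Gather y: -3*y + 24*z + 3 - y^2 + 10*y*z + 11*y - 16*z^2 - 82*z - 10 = -y^2 + y*(10*z + 8) - 16*z^2 - 58*z - 7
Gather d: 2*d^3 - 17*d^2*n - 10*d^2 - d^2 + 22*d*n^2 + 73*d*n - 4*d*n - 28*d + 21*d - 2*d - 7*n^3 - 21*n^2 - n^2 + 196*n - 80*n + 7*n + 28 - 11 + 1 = 2*d^3 + d^2*(-17*n - 11) + d*(22*n^2 + 69*n - 9) - 7*n^3 - 22*n^2 + 123*n + 18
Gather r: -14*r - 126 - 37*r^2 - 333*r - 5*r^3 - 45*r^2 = -5*r^3 - 82*r^2 - 347*r - 126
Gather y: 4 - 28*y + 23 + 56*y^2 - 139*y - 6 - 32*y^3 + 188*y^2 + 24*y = -32*y^3 + 244*y^2 - 143*y + 21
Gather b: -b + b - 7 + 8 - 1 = 0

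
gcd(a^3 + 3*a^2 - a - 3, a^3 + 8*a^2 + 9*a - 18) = a^2 + 2*a - 3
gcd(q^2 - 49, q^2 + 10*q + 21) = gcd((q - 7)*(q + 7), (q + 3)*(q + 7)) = q + 7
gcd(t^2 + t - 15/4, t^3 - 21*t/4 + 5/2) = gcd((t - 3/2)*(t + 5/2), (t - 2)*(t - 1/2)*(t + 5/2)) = t + 5/2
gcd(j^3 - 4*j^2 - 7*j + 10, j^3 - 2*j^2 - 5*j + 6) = j^2 + j - 2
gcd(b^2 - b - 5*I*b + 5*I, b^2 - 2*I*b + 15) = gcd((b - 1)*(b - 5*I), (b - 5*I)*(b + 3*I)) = b - 5*I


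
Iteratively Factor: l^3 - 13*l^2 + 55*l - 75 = (l - 5)*(l^2 - 8*l + 15) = (l - 5)^2*(l - 3)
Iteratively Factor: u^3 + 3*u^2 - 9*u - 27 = (u + 3)*(u^2 - 9) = (u - 3)*(u + 3)*(u + 3)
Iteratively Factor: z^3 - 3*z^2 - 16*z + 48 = (z - 3)*(z^2 - 16) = (z - 3)*(z + 4)*(z - 4)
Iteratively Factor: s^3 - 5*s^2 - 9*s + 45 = (s - 3)*(s^2 - 2*s - 15) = (s - 5)*(s - 3)*(s + 3)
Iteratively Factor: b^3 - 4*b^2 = (b)*(b^2 - 4*b) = b^2*(b - 4)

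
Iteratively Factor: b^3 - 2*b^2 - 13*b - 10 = (b + 2)*(b^2 - 4*b - 5) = (b + 1)*(b + 2)*(b - 5)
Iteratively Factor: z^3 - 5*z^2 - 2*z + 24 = (z + 2)*(z^2 - 7*z + 12) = (z - 3)*(z + 2)*(z - 4)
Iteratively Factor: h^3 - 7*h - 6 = (h + 1)*(h^2 - h - 6) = (h - 3)*(h + 1)*(h + 2)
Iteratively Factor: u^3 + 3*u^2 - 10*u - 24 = (u - 3)*(u^2 + 6*u + 8) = (u - 3)*(u + 2)*(u + 4)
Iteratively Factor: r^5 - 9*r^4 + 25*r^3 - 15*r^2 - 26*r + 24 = (r - 3)*(r^4 - 6*r^3 + 7*r^2 + 6*r - 8) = (r - 3)*(r - 1)*(r^3 - 5*r^2 + 2*r + 8) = (r - 4)*(r - 3)*(r - 1)*(r^2 - r - 2) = (r - 4)*(r - 3)*(r - 1)*(r + 1)*(r - 2)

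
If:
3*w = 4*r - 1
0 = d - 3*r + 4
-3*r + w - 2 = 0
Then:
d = -41/5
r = -7/5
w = -11/5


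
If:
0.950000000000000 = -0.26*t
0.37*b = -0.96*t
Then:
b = 9.48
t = -3.65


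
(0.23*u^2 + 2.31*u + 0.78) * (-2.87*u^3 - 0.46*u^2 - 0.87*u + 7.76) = -0.6601*u^5 - 6.7355*u^4 - 3.5013*u^3 - 0.5837*u^2 + 17.247*u + 6.0528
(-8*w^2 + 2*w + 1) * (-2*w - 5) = 16*w^3 + 36*w^2 - 12*w - 5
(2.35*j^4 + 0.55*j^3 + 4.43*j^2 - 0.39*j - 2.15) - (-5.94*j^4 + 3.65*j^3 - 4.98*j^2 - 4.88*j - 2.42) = 8.29*j^4 - 3.1*j^3 + 9.41*j^2 + 4.49*j + 0.27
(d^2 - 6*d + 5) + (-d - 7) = d^2 - 7*d - 2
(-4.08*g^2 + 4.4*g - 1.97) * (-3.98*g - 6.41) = 16.2384*g^3 + 8.6408*g^2 - 20.3634*g + 12.6277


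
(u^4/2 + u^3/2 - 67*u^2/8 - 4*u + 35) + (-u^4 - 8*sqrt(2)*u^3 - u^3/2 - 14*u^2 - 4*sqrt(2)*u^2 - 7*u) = -u^4/2 - 8*sqrt(2)*u^3 - 179*u^2/8 - 4*sqrt(2)*u^2 - 11*u + 35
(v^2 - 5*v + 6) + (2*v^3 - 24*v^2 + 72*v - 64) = 2*v^3 - 23*v^2 + 67*v - 58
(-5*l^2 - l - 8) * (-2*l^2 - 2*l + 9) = 10*l^4 + 12*l^3 - 27*l^2 + 7*l - 72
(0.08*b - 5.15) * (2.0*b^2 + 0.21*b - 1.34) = 0.16*b^3 - 10.2832*b^2 - 1.1887*b + 6.901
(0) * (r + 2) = 0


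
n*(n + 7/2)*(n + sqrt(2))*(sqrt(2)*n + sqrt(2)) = sqrt(2)*n^4 + 2*n^3 + 9*sqrt(2)*n^3/2 + 7*sqrt(2)*n^2/2 + 9*n^2 + 7*n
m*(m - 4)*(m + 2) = m^3 - 2*m^2 - 8*m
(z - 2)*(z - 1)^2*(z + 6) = z^4 + 2*z^3 - 19*z^2 + 28*z - 12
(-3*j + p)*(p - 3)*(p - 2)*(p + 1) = -3*j*p^3 + 12*j*p^2 - 3*j*p - 18*j + p^4 - 4*p^3 + p^2 + 6*p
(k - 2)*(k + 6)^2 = k^3 + 10*k^2 + 12*k - 72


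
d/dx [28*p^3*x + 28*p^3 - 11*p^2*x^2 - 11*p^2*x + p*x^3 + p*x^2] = p*(28*p^2 - 22*p*x - 11*p + 3*x^2 + 2*x)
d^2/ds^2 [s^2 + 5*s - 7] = 2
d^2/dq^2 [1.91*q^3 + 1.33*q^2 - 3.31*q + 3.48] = 11.46*q + 2.66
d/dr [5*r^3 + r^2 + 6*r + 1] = 15*r^2 + 2*r + 6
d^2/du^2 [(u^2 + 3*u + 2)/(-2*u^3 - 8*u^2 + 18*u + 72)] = (-u^6 - 9*u^5 - 75*u^4 - 427*u^3 - 1122*u^2 - 1296*u - 774)/(u^9 + 12*u^8 + 21*u^7 - 260*u^6 - 1053*u^5 + 1188*u^4 + 10935*u^3 + 6804*u^2 - 34992*u - 46656)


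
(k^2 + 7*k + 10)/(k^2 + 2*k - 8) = (k^2 + 7*k + 10)/(k^2 + 2*k - 8)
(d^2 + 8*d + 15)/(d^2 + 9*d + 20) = (d + 3)/(d + 4)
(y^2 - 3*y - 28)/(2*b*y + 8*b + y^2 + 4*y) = (y - 7)/(2*b + y)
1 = 1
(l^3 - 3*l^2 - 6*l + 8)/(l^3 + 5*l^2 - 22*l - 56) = (l - 1)/(l + 7)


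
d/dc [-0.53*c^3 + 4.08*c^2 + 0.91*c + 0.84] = -1.59*c^2 + 8.16*c + 0.91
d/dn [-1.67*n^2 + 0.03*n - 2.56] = 0.03 - 3.34*n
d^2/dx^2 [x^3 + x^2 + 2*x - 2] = 6*x + 2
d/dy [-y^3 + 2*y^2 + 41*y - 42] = -3*y^2 + 4*y + 41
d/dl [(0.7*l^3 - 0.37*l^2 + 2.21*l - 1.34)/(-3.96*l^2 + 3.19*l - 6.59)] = (-2.772*l^4 + 4.466*l^3 - 6.26769999999999*l^2 - 5.7362*l - 10.2893)/(15.6816*l^4 - 25.2648*l^3 + 62.3689*l^2 - 42.0442*l + 43.4281)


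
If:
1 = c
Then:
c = 1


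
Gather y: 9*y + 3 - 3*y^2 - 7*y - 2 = -3*y^2 + 2*y + 1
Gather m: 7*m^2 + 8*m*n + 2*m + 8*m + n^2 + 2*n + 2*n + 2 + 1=7*m^2 + m*(8*n + 10) + n^2 + 4*n + 3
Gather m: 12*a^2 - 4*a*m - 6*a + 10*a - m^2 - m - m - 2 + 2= 12*a^2 + 4*a - m^2 + m*(-4*a - 2)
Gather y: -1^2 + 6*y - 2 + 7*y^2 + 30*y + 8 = 7*y^2 + 36*y + 5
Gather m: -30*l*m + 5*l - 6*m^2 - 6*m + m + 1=5*l - 6*m^2 + m*(-30*l - 5) + 1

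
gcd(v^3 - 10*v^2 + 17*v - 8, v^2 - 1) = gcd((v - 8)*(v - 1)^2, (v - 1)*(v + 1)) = v - 1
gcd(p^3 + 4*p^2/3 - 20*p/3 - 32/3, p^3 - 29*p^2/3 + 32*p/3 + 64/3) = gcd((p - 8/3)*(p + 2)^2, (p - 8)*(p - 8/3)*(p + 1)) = p - 8/3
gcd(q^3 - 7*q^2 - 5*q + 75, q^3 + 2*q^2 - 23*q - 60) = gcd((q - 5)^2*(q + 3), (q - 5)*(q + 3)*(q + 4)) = q^2 - 2*q - 15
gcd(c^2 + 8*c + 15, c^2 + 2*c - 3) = c + 3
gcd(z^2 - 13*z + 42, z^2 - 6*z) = z - 6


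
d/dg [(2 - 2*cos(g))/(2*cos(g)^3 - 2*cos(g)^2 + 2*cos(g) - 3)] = 8*(-7*cos(g) + 4*cos(2*g) - cos(3*g) + 3)*sin(g)/(4*sin(g)^2 + 7*cos(g) + cos(3*g) - 10)^2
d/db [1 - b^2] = -2*b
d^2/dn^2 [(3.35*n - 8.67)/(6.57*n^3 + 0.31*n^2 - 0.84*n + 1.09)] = (867.61449*n^5 - 4449.938526*n^4 - 244.911194*n^3 - 5.79540600000007*n^2 + 379.285044*n - 0.241397999999998)/(283.593393*n^9 + 40.143357*n^8 - 106.881417*n^7 + 130.914046*n^6 + 26.985222*n^5 - 35.122497*n^4 + 21.121731*n^3 + 3.412245*n^2 - 2.994012*n + 1.295029)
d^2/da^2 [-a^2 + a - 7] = -2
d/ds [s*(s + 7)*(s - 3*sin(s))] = -s*(s + 7)*(3*cos(s) - 1) + s*(s - 3*sin(s)) + (s + 7)*(s - 3*sin(s))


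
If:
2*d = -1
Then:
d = -1/2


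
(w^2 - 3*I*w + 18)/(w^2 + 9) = (w - 6*I)/(w - 3*I)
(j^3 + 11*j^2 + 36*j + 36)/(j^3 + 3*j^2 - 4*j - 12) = (j + 6)/(j - 2)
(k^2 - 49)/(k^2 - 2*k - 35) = (k + 7)/(k + 5)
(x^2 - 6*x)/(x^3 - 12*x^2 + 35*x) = (x - 6)/(x^2 - 12*x + 35)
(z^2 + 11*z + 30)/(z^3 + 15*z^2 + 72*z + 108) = (z + 5)/(z^2 + 9*z + 18)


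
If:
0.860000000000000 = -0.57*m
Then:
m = -1.51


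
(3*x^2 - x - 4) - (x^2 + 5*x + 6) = 2*x^2 - 6*x - 10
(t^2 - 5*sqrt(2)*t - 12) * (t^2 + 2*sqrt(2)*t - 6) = t^4 - 3*sqrt(2)*t^3 - 38*t^2 + 6*sqrt(2)*t + 72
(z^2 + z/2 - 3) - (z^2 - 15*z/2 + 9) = 8*z - 12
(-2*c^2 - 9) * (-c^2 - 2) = 2*c^4 + 13*c^2 + 18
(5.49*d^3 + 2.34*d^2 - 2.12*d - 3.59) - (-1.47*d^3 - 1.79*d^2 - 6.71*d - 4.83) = 6.96*d^3 + 4.13*d^2 + 4.59*d + 1.24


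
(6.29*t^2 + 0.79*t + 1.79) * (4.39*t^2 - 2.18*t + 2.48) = 27.6131*t^4 - 10.2441*t^3 + 21.7351*t^2 - 1.943*t + 4.4392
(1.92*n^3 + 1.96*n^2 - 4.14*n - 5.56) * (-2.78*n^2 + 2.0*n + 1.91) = -5.3376*n^5 - 1.6088*n^4 + 19.0964*n^3 + 10.9204*n^2 - 19.0274*n - 10.6196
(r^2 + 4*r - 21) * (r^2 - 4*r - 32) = r^4 - 69*r^2 - 44*r + 672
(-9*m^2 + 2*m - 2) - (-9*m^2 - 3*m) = 5*m - 2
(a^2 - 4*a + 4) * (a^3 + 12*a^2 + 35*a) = a^5 + 8*a^4 - 9*a^3 - 92*a^2 + 140*a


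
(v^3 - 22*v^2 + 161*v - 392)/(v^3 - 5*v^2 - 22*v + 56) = (v^2 - 15*v + 56)/(v^2 + 2*v - 8)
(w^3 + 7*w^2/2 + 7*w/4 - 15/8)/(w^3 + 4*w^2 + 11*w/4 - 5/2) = (w + 3/2)/(w + 2)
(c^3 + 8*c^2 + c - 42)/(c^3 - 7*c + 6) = (c + 7)/(c - 1)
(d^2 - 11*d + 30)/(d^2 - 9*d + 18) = (d - 5)/(d - 3)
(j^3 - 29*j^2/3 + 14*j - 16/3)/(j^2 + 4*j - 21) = (3*j^3 - 29*j^2 + 42*j - 16)/(3*(j^2 + 4*j - 21))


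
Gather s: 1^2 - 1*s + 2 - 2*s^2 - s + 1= -2*s^2 - 2*s + 4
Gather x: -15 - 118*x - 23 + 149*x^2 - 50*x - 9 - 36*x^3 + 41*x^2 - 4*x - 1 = -36*x^3 + 190*x^2 - 172*x - 48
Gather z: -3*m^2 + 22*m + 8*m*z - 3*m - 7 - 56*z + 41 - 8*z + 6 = -3*m^2 + 19*m + z*(8*m - 64) + 40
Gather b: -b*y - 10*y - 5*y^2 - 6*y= -b*y - 5*y^2 - 16*y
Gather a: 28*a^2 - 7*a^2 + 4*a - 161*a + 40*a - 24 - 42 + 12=21*a^2 - 117*a - 54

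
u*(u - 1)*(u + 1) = u^3 - u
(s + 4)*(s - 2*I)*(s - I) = s^3 + 4*s^2 - 3*I*s^2 - 2*s - 12*I*s - 8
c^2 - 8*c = c*(c - 8)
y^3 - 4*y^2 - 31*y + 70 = (y - 7)*(y - 2)*(y + 5)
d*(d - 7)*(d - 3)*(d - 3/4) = d^4 - 43*d^3/4 + 57*d^2/2 - 63*d/4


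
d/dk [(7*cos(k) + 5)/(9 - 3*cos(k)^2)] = (7*sin(k)^2 - 10*cos(k) - 28)*sin(k)/(3*(cos(k)^2 - 3)^2)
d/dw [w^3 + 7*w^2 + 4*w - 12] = 3*w^2 + 14*w + 4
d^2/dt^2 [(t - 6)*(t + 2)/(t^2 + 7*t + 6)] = 2*(-11*t^3 - 54*t^2 - 180*t - 312)/(t^6 + 21*t^5 + 165*t^4 + 595*t^3 + 990*t^2 + 756*t + 216)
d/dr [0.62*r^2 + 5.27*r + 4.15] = 1.24*r + 5.27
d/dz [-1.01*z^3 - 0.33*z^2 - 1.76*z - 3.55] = -3.03*z^2 - 0.66*z - 1.76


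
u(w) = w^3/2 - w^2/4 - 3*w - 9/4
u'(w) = 3*w^2/2 - w/2 - 3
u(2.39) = -4.02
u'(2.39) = 4.37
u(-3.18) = -11.32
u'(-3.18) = 13.76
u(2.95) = -0.44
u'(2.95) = 8.58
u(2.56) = -3.18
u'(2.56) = 5.55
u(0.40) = -3.46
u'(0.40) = -2.96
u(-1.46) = 0.04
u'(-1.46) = 0.93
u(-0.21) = -1.64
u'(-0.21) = -2.83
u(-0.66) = -0.52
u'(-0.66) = -2.02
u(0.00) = -2.25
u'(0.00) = -3.00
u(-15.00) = -1701.00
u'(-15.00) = 342.00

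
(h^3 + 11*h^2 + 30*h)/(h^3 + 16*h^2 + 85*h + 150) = h/(h + 5)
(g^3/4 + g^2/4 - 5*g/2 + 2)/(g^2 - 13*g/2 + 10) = (g^3 + g^2 - 10*g + 8)/(2*(2*g^2 - 13*g + 20))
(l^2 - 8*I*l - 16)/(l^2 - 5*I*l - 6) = (-l^2 + 8*I*l + 16)/(-l^2 + 5*I*l + 6)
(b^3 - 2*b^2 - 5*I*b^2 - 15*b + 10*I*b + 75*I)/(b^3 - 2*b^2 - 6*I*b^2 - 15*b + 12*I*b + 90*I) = (b - 5*I)/(b - 6*I)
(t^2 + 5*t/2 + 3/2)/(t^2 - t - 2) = (t + 3/2)/(t - 2)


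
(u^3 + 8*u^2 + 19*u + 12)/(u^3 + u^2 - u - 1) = (u^2 + 7*u + 12)/(u^2 - 1)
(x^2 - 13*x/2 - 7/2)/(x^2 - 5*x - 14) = (x + 1/2)/(x + 2)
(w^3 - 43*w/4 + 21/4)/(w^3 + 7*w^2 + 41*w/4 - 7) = (w - 3)/(w + 4)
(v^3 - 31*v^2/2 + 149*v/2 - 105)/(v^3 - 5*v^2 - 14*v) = (v^2 - 17*v/2 + 15)/(v*(v + 2))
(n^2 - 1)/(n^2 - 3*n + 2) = (n + 1)/(n - 2)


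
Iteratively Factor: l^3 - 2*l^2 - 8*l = (l)*(l^2 - 2*l - 8) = l*(l - 4)*(l + 2)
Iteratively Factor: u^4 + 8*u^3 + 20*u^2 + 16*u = (u + 4)*(u^3 + 4*u^2 + 4*u) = u*(u + 4)*(u^2 + 4*u + 4) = u*(u + 2)*(u + 4)*(u + 2)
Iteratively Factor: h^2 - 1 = (h + 1)*(h - 1)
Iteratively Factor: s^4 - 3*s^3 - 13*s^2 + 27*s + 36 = (s - 4)*(s^3 + s^2 - 9*s - 9) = (s - 4)*(s - 3)*(s^2 + 4*s + 3) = (s - 4)*(s - 3)*(s + 1)*(s + 3)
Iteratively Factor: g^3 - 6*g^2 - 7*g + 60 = (g - 5)*(g^2 - g - 12) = (g - 5)*(g - 4)*(g + 3)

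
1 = 1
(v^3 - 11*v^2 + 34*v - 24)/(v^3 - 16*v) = (v^2 - 7*v + 6)/(v*(v + 4))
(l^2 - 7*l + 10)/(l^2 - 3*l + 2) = (l - 5)/(l - 1)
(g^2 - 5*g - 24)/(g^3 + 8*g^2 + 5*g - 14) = (g^2 - 5*g - 24)/(g^3 + 8*g^2 + 5*g - 14)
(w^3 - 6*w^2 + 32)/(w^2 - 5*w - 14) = (w^2 - 8*w + 16)/(w - 7)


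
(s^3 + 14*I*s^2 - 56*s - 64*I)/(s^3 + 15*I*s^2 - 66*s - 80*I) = (s + 4*I)/(s + 5*I)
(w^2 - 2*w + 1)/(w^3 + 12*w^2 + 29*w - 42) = (w - 1)/(w^2 + 13*w + 42)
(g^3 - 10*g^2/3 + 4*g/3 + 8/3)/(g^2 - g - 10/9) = 3*(g^2 - 4*g + 4)/(3*g - 5)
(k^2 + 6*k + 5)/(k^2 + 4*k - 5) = (k + 1)/(k - 1)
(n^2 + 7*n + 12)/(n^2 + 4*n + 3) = (n + 4)/(n + 1)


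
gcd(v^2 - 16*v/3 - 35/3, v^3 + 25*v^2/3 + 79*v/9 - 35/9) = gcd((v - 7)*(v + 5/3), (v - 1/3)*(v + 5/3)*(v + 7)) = v + 5/3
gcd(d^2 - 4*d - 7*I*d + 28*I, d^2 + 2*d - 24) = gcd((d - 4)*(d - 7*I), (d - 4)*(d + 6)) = d - 4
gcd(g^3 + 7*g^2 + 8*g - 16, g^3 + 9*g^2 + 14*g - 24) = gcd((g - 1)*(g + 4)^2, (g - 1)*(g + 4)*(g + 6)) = g^2 + 3*g - 4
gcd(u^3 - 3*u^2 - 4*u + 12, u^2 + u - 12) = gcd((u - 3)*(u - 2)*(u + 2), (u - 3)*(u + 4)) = u - 3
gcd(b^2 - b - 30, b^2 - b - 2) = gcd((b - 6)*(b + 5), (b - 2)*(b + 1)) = 1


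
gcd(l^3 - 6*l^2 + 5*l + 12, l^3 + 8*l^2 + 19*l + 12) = l + 1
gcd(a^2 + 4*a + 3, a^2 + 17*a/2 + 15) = 1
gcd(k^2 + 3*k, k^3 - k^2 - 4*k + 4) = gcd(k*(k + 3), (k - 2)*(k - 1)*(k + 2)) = 1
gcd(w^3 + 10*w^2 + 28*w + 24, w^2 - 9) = 1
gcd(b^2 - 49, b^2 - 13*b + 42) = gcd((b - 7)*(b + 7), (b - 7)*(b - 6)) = b - 7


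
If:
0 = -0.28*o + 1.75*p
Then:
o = 6.25*p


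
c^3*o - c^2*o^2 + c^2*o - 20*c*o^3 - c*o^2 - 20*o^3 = (c - 5*o)*(c + 4*o)*(c*o + o)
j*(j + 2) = j^2 + 2*j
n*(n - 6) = n^2 - 6*n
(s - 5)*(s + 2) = s^2 - 3*s - 10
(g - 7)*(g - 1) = g^2 - 8*g + 7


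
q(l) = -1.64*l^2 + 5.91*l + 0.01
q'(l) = 5.91 - 3.28*l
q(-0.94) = -6.99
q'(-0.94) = 8.99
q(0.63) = 3.08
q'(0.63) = 3.84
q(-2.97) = -32.01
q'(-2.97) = 15.65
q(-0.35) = -2.26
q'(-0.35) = 7.06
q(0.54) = 2.72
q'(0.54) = 4.14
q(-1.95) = -17.75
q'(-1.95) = 12.31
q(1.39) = 5.06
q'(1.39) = 1.35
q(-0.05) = -0.29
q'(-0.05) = 6.07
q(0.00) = 0.01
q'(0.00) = 5.91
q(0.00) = 0.01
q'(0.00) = 5.91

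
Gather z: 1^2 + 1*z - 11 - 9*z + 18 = 8 - 8*z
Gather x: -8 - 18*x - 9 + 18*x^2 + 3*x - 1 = 18*x^2 - 15*x - 18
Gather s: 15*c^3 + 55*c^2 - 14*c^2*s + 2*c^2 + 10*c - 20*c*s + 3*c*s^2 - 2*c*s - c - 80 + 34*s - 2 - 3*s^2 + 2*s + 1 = 15*c^3 + 57*c^2 + 9*c + s^2*(3*c - 3) + s*(-14*c^2 - 22*c + 36) - 81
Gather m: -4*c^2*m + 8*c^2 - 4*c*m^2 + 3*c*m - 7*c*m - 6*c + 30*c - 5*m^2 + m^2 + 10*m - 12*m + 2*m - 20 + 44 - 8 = 8*c^2 + 24*c + m^2*(-4*c - 4) + m*(-4*c^2 - 4*c) + 16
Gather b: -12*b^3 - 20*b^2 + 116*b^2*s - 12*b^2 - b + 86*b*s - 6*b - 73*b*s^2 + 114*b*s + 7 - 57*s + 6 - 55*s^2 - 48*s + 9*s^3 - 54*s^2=-12*b^3 + b^2*(116*s - 32) + b*(-73*s^2 + 200*s - 7) + 9*s^3 - 109*s^2 - 105*s + 13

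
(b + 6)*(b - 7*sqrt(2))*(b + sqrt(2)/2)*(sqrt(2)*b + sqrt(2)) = sqrt(2)*b^4 - 13*b^3 + 7*sqrt(2)*b^3 - 91*b^2 - sqrt(2)*b^2 - 78*b - 49*sqrt(2)*b - 42*sqrt(2)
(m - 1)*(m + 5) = m^2 + 4*m - 5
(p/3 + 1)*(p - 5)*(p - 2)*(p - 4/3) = p^4/3 - 16*p^3/9 - 17*p^2/9 + 134*p/9 - 40/3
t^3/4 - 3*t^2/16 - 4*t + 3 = (t/4 + 1)*(t - 4)*(t - 3/4)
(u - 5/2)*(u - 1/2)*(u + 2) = u^3 - u^2 - 19*u/4 + 5/2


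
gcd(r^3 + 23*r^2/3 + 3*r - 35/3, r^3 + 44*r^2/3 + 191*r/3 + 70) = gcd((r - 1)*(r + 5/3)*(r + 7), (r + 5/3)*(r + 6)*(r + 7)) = r^2 + 26*r/3 + 35/3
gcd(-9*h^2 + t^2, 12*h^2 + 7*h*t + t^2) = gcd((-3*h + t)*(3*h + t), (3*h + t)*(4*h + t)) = 3*h + t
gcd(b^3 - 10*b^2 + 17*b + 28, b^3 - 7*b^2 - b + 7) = b^2 - 6*b - 7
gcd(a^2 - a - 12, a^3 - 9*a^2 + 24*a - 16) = a - 4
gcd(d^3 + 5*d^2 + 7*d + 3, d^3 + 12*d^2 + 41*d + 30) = d + 1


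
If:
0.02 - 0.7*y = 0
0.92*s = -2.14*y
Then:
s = -0.07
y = 0.03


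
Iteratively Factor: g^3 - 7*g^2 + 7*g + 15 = (g - 5)*(g^2 - 2*g - 3) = (g - 5)*(g - 3)*(g + 1)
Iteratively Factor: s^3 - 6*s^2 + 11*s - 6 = (s - 3)*(s^2 - 3*s + 2) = (s - 3)*(s - 1)*(s - 2)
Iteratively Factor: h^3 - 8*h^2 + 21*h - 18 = (h - 3)*(h^2 - 5*h + 6) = (h - 3)^2*(h - 2)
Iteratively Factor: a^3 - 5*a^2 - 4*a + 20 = (a + 2)*(a^2 - 7*a + 10) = (a - 5)*(a + 2)*(a - 2)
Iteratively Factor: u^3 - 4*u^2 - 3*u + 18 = (u - 3)*(u^2 - u - 6) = (u - 3)^2*(u + 2)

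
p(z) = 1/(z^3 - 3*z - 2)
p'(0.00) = 0.75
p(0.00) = -0.50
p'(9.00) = 0.00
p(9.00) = 0.00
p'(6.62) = -0.00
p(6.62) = 0.00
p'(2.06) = -30.83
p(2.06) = 1.78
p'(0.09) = 0.58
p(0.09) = -0.44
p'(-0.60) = 11.09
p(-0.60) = -2.40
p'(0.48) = 0.21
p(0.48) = -0.30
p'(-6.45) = -0.00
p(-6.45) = -0.00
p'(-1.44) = -7.26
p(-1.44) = -1.50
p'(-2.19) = -0.32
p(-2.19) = -0.17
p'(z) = (3 - 3*z^2)/(z^3 - 3*z - 2)^2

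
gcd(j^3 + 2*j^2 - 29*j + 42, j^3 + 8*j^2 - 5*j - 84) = j^2 + 4*j - 21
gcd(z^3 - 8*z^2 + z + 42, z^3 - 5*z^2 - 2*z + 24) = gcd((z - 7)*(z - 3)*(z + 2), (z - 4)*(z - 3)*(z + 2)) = z^2 - z - 6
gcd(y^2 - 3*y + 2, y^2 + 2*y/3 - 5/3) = y - 1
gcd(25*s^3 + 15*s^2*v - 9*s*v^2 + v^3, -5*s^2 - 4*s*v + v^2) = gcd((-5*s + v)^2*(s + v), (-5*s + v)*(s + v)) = 5*s^2 + 4*s*v - v^2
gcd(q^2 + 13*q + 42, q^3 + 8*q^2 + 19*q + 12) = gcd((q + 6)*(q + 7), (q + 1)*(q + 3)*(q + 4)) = 1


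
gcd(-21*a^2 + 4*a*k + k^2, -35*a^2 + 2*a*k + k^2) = 7*a + k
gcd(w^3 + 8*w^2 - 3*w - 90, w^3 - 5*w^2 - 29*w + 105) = w^2 + 2*w - 15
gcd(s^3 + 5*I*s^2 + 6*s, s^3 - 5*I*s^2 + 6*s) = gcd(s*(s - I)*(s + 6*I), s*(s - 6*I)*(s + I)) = s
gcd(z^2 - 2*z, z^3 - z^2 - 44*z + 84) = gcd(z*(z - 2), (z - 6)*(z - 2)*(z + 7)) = z - 2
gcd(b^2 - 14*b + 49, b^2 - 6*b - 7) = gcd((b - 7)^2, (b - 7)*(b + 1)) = b - 7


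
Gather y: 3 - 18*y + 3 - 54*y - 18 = -72*y - 12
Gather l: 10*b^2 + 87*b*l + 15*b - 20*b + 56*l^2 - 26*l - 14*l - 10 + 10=10*b^2 - 5*b + 56*l^2 + l*(87*b - 40)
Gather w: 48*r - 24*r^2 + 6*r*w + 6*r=-24*r^2 + 6*r*w + 54*r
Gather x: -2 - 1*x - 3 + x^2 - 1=x^2 - x - 6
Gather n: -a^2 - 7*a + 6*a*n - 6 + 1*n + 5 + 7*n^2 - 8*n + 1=-a^2 - 7*a + 7*n^2 + n*(6*a - 7)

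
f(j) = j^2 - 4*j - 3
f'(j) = 2*j - 4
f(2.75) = -6.44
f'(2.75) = 1.50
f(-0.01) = -2.96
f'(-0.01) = -4.02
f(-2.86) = 16.62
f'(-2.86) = -9.72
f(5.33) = 4.09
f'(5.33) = 6.66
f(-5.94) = 56.04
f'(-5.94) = -15.88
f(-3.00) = 18.00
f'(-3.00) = -10.00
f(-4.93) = 41.02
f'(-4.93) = -13.86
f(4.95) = 1.70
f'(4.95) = 5.90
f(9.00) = 42.00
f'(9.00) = 14.00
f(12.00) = 93.00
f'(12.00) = 20.00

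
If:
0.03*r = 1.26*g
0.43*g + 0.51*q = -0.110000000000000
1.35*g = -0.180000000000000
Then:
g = -0.13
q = -0.10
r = -5.60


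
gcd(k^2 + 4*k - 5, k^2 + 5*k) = k + 5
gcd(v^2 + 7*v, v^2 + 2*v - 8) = 1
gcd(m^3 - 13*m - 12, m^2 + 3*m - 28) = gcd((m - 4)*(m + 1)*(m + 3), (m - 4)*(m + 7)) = m - 4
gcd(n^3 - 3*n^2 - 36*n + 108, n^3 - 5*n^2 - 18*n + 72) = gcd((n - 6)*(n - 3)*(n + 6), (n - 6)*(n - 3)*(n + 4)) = n^2 - 9*n + 18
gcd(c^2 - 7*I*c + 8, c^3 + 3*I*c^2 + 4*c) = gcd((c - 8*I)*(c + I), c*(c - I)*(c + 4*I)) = 1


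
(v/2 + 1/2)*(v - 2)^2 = v^3/2 - 3*v^2/2 + 2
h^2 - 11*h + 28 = (h - 7)*(h - 4)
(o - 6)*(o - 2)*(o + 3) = o^3 - 5*o^2 - 12*o + 36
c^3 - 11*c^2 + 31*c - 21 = (c - 7)*(c - 3)*(c - 1)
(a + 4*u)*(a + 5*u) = a^2 + 9*a*u + 20*u^2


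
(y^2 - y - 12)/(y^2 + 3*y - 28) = (y + 3)/(y + 7)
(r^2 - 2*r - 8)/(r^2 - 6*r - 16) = (r - 4)/(r - 8)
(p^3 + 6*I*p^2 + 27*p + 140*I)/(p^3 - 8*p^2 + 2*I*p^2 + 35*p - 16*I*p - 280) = (p + 4*I)/(p - 8)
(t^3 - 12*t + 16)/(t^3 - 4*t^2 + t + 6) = (t^2 + 2*t - 8)/(t^2 - 2*t - 3)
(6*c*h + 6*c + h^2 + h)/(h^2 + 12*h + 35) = (6*c*h + 6*c + h^2 + h)/(h^2 + 12*h + 35)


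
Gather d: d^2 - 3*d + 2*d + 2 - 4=d^2 - d - 2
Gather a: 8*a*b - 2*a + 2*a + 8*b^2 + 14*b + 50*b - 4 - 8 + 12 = 8*a*b + 8*b^2 + 64*b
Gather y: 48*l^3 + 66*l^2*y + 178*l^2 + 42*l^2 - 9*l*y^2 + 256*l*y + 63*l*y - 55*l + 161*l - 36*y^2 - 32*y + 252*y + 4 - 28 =48*l^3 + 220*l^2 + 106*l + y^2*(-9*l - 36) + y*(66*l^2 + 319*l + 220) - 24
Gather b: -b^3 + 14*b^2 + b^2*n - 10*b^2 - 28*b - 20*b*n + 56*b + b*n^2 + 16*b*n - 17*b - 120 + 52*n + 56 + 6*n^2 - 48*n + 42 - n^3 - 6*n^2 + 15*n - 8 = -b^3 + b^2*(n + 4) + b*(n^2 - 4*n + 11) - n^3 + 19*n - 30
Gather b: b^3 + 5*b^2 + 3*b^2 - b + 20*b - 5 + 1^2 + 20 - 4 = b^3 + 8*b^2 + 19*b + 12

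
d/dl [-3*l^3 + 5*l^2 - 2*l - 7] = -9*l^2 + 10*l - 2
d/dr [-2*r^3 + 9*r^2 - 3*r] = -6*r^2 + 18*r - 3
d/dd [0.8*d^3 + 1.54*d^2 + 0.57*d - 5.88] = 2.4*d^2 + 3.08*d + 0.57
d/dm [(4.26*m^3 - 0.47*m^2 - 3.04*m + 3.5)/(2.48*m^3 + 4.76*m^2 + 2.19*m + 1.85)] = (3.5527136788005e-15*m^5 + 21.4432*m^4 + 33.7372*m^3 + 11.0441*m^2 - 35.059*m - 13.289)/(6.1504*m^6 + 23.6096*m^5 + 33.52*m^4 + 30.0248*m^3 + 22.4081*m^2 + 8.103*m + 3.4225)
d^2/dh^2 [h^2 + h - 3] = 2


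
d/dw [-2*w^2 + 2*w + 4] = 2 - 4*w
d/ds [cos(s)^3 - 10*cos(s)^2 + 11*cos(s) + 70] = (-3*cos(s)^2 + 20*cos(s) - 11)*sin(s)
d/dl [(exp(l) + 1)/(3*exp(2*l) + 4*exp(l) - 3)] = (-2*(exp(l) + 1)*(3*exp(l) + 2) + 3*exp(2*l) + 4*exp(l) - 3)*exp(l)/(3*exp(2*l) + 4*exp(l) - 3)^2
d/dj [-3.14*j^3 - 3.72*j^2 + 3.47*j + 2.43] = -9.42*j^2 - 7.44*j + 3.47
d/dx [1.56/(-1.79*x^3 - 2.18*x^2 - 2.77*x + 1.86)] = (8.3772*x^2 + 6.8016*x + 4.3212)/(1.79*x^3 + 2.18*x^2 + 2.77*x - 1.86)^2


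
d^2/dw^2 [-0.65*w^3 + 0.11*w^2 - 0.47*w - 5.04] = 0.22 - 3.9*w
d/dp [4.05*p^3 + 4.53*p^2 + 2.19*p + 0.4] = 12.15*p^2 + 9.06*p + 2.19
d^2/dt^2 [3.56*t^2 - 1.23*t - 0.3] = 7.12000000000000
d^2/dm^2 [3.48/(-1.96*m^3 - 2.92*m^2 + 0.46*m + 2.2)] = ((40.9248*m + 20.3232)*(1.96*m^3 + 2.92*m^2 - 0.46*m - 2.2) - 3.48*(5.88*m^2 + 5.84*m - 0.46)*(11.76*m^2 + 11.68*m - 0.92))/(1.96*m^3 + 2.92*m^2 - 0.46*m - 2.2)^3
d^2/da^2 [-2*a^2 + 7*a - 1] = -4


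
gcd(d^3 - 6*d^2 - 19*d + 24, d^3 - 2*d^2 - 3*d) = 1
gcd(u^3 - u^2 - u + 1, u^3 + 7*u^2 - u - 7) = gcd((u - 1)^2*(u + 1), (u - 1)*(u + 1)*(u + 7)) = u^2 - 1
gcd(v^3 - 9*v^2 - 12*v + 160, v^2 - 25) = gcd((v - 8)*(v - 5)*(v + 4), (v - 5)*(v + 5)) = v - 5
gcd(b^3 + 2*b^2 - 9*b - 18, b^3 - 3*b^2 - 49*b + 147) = b - 3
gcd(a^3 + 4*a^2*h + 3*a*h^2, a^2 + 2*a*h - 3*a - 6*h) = 1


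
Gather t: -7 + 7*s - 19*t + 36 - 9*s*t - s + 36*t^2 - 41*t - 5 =6*s + 36*t^2 + t*(-9*s - 60) + 24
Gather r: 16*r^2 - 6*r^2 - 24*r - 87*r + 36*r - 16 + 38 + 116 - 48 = 10*r^2 - 75*r + 90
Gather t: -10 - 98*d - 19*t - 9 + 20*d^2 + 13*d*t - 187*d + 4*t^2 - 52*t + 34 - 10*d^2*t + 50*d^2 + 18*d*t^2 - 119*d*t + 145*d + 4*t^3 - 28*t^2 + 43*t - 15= 70*d^2 - 140*d + 4*t^3 + t^2*(18*d - 24) + t*(-10*d^2 - 106*d - 28)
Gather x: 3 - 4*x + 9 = 12 - 4*x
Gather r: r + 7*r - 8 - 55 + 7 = 8*r - 56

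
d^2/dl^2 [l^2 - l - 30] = 2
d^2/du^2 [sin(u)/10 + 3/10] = -sin(u)/10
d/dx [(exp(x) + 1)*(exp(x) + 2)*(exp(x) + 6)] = (3*exp(2*x) + 18*exp(x) + 20)*exp(x)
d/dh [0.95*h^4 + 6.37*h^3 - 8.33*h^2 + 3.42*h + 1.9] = 3.8*h^3 + 19.11*h^2 - 16.66*h + 3.42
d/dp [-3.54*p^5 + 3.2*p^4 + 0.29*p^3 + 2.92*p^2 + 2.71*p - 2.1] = -17.7*p^4 + 12.8*p^3 + 0.87*p^2 + 5.84*p + 2.71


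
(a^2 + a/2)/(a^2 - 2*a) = (a + 1/2)/(a - 2)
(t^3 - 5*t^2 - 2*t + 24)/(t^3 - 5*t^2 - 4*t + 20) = (t^2 - 7*t + 12)/(t^2 - 7*t + 10)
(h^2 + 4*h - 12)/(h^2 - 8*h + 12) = (h + 6)/(h - 6)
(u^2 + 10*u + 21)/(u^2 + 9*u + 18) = (u + 7)/(u + 6)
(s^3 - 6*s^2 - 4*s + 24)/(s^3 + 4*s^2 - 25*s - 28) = (s^3 - 6*s^2 - 4*s + 24)/(s^3 + 4*s^2 - 25*s - 28)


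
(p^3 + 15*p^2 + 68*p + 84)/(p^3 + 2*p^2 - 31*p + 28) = (p^2 + 8*p + 12)/(p^2 - 5*p + 4)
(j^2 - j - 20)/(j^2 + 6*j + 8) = (j - 5)/(j + 2)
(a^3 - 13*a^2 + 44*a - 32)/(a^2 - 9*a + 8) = a - 4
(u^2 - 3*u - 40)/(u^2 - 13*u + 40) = (u + 5)/(u - 5)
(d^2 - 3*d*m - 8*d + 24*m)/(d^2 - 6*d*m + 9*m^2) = (d - 8)/(d - 3*m)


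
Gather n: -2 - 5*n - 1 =-5*n - 3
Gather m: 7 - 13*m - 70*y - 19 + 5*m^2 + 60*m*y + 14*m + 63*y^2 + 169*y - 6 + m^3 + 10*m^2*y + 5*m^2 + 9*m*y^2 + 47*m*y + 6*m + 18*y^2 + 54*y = m^3 + m^2*(10*y + 10) + m*(9*y^2 + 107*y + 7) + 81*y^2 + 153*y - 18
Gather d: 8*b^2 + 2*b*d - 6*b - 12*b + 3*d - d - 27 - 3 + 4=8*b^2 - 18*b + d*(2*b + 2) - 26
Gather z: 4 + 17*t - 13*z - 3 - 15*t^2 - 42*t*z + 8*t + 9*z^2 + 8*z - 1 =-15*t^2 + 25*t + 9*z^2 + z*(-42*t - 5)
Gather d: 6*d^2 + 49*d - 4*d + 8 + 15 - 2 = 6*d^2 + 45*d + 21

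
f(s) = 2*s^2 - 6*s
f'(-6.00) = -30.00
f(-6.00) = 108.00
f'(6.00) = 18.00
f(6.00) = 36.00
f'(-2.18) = -14.72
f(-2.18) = 22.58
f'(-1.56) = -12.24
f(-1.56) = 14.23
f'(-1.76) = -13.04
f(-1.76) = 16.76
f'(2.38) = 3.52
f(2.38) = -2.95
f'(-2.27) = -15.08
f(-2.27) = 23.93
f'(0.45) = -4.20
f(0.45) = -2.30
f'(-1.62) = -12.48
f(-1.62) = 14.97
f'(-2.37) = -15.48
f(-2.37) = 25.45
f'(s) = 4*s - 6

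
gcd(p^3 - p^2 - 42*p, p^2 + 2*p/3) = p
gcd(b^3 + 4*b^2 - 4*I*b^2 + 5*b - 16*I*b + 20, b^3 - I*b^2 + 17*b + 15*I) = b^2 - 4*I*b + 5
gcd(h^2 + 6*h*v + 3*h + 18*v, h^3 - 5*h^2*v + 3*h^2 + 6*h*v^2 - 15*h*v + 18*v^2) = h + 3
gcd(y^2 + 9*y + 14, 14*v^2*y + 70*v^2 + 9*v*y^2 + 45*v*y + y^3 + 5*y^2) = 1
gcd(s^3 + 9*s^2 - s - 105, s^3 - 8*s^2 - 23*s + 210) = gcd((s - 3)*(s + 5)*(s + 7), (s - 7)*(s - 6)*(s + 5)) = s + 5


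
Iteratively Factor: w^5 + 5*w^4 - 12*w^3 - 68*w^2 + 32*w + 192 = (w + 4)*(w^4 + w^3 - 16*w^2 - 4*w + 48) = (w + 4)^2*(w^3 - 3*w^2 - 4*w + 12) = (w - 3)*(w + 4)^2*(w^2 - 4) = (w - 3)*(w + 2)*(w + 4)^2*(w - 2)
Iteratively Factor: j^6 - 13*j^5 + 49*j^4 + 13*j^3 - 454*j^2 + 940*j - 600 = (j - 5)*(j^5 - 8*j^4 + 9*j^3 + 58*j^2 - 164*j + 120) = (j - 5)*(j - 2)*(j^4 - 6*j^3 - 3*j^2 + 52*j - 60) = (j - 5)*(j - 2)^2*(j^3 - 4*j^2 - 11*j + 30) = (j - 5)*(j - 2)^3*(j^2 - 2*j - 15) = (j - 5)^2*(j - 2)^3*(j + 3)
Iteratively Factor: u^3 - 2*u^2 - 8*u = (u - 4)*(u^2 + 2*u) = (u - 4)*(u + 2)*(u)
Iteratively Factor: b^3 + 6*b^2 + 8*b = (b + 4)*(b^2 + 2*b) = (b + 2)*(b + 4)*(b)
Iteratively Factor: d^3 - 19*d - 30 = (d + 2)*(d^2 - 2*d - 15) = (d + 2)*(d + 3)*(d - 5)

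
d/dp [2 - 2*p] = -2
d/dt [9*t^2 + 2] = 18*t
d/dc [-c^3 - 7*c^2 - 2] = c*(-3*c - 14)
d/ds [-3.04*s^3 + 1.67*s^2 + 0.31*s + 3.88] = -9.12*s^2 + 3.34*s + 0.31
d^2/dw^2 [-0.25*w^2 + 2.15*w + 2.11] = -0.500000000000000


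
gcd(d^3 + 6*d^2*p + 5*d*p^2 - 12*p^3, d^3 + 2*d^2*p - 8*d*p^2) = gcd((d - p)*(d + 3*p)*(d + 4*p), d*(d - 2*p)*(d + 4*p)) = d + 4*p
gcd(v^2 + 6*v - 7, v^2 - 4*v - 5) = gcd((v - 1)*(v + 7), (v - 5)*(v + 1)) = 1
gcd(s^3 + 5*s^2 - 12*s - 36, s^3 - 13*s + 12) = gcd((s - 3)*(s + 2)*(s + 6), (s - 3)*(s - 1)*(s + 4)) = s - 3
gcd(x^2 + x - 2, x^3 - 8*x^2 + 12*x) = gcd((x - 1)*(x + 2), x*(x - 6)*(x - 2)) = 1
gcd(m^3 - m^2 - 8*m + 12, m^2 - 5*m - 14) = 1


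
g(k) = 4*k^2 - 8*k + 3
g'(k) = 8*k - 8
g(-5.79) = 183.42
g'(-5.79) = -54.32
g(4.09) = 37.19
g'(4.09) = 24.72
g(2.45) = 7.41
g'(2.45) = 11.60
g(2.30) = 5.76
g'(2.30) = 10.40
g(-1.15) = 17.49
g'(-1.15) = -17.20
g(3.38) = 21.66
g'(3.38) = 19.04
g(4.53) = 48.84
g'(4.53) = 28.24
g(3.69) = 27.94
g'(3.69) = 21.52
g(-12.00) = 675.00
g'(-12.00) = -104.00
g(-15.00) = 1023.00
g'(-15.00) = -128.00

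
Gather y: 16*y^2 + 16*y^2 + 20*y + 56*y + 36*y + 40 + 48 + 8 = 32*y^2 + 112*y + 96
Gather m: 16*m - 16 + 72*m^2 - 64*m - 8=72*m^2 - 48*m - 24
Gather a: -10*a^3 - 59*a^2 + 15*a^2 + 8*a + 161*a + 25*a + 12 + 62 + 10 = -10*a^3 - 44*a^2 + 194*a + 84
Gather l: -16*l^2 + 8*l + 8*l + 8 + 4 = -16*l^2 + 16*l + 12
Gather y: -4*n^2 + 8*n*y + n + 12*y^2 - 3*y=-4*n^2 + n + 12*y^2 + y*(8*n - 3)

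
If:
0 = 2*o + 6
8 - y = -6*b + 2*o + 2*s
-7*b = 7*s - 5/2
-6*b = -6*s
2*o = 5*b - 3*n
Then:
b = 5/28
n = 193/84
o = -3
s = 5/28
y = 103/7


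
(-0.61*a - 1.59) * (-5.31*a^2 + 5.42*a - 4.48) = 3.2391*a^3 + 5.1367*a^2 - 5.885*a + 7.1232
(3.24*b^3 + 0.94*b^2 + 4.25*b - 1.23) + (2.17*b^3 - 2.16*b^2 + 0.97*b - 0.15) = 5.41*b^3 - 1.22*b^2 + 5.22*b - 1.38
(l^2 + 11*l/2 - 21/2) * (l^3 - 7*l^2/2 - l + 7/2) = l^5 + 2*l^4 - 123*l^3/4 + 139*l^2/4 + 119*l/4 - 147/4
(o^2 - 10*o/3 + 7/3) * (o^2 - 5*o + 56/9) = o^4 - 25*o^3/3 + 227*o^2/9 - 875*o/27 + 392/27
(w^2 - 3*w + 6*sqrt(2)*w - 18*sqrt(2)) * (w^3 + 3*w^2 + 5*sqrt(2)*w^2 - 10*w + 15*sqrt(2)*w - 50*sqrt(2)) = w^5 + 11*sqrt(2)*w^4 + 41*w^3 - 209*sqrt(2)*w^2 + 30*w^2 - 1140*w + 330*sqrt(2)*w + 1800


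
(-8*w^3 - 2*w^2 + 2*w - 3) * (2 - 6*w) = 48*w^4 - 4*w^3 - 16*w^2 + 22*w - 6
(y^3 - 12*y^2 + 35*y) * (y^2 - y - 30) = y^5 - 13*y^4 + 17*y^3 + 325*y^2 - 1050*y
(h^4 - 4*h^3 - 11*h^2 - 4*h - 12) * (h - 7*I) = h^5 - 4*h^4 - 7*I*h^4 - 11*h^3 + 28*I*h^3 - 4*h^2 + 77*I*h^2 - 12*h + 28*I*h + 84*I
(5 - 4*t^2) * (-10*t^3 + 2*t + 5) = 40*t^5 - 58*t^3 - 20*t^2 + 10*t + 25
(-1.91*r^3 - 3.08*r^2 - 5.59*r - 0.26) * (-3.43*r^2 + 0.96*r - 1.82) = 6.5513*r^5 + 8.7308*r^4 + 19.6931*r^3 + 1.131*r^2 + 9.9242*r + 0.4732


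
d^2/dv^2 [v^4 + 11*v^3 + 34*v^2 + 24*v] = 12*v^2 + 66*v + 68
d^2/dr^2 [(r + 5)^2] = 2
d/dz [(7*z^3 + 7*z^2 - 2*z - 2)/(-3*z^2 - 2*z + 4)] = (-21*z^4 - 28*z^3 + 64*z^2 + 44*z - 12)/(9*z^4 + 12*z^3 - 20*z^2 - 16*z + 16)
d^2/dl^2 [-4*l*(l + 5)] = -8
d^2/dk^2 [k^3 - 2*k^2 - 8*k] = 6*k - 4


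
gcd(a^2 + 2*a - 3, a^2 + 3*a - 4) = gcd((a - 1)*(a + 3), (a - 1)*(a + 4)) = a - 1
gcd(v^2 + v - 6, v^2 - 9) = v + 3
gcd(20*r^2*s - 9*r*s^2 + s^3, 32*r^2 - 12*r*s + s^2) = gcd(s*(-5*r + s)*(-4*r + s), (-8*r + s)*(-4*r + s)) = 4*r - s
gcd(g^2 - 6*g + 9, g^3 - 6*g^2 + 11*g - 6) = g - 3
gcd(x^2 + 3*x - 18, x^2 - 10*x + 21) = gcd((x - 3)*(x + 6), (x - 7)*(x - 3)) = x - 3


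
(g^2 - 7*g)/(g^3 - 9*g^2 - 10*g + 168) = g/(g^2 - 2*g - 24)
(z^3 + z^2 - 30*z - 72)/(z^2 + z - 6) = (z^2 - 2*z - 24)/(z - 2)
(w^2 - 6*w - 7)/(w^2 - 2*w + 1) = (w^2 - 6*w - 7)/(w^2 - 2*w + 1)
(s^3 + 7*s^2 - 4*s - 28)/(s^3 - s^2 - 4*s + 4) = (s + 7)/(s - 1)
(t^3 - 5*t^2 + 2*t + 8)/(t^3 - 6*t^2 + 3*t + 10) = (t - 4)/(t - 5)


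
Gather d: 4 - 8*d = 4 - 8*d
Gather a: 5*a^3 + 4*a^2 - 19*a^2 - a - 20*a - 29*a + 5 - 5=5*a^3 - 15*a^2 - 50*a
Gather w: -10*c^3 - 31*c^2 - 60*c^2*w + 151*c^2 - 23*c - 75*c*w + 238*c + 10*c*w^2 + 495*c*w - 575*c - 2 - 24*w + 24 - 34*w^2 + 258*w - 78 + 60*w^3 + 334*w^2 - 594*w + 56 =-10*c^3 + 120*c^2 - 360*c + 60*w^3 + w^2*(10*c + 300) + w*(-60*c^2 + 420*c - 360)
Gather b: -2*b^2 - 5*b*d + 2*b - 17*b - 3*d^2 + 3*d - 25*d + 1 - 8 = -2*b^2 + b*(-5*d - 15) - 3*d^2 - 22*d - 7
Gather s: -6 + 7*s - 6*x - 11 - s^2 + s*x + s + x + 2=-s^2 + s*(x + 8) - 5*x - 15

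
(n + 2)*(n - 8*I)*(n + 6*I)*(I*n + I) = I*n^4 + 2*n^3 + 3*I*n^3 + 6*n^2 + 50*I*n^2 + 4*n + 144*I*n + 96*I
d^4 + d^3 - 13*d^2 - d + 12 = (d - 3)*(d - 1)*(d + 1)*(d + 4)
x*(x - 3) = x^2 - 3*x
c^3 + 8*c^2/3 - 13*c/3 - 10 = (c - 2)*(c + 5/3)*(c + 3)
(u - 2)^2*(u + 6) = u^3 + 2*u^2 - 20*u + 24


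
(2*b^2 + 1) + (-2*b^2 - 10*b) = 1 - 10*b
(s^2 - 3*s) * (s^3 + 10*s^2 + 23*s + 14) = s^5 + 7*s^4 - 7*s^3 - 55*s^2 - 42*s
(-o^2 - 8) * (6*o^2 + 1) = -6*o^4 - 49*o^2 - 8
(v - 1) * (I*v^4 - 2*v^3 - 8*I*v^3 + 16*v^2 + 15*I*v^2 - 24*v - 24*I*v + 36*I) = I*v^5 - 2*v^4 - 9*I*v^4 + 18*v^3 + 23*I*v^3 - 40*v^2 - 39*I*v^2 + 24*v + 60*I*v - 36*I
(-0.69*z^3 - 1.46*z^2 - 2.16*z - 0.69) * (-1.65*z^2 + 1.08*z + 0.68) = 1.1385*z^5 + 1.6638*z^4 + 1.518*z^3 - 2.1871*z^2 - 2.214*z - 0.4692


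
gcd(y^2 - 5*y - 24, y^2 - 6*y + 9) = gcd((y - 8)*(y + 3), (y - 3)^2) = 1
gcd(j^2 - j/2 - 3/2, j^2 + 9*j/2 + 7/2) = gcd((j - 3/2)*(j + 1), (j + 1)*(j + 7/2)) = j + 1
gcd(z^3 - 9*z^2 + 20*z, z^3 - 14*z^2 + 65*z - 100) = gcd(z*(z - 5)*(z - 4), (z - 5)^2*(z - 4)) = z^2 - 9*z + 20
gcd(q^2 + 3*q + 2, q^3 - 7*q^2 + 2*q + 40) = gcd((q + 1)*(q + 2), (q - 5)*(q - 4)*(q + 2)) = q + 2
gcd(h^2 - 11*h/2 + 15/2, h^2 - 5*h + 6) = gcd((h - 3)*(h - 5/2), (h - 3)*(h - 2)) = h - 3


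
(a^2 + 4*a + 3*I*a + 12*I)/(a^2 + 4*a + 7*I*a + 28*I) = (a + 3*I)/(a + 7*I)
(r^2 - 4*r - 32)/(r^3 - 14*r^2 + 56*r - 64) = (r + 4)/(r^2 - 6*r + 8)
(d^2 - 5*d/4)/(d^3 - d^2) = (d - 5/4)/(d*(d - 1))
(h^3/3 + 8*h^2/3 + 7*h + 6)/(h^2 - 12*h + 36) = (h^3 + 8*h^2 + 21*h + 18)/(3*(h^2 - 12*h + 36))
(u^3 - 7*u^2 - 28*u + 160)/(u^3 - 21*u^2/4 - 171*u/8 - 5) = 8*(u^2 + u - 20)/(8*u^2 + 22*u + 5)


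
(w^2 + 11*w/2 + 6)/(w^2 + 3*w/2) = (w + 4)/w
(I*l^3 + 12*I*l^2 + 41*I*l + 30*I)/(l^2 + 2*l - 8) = I*(l^3 + 12*l^2 + 41*l + 30)/(l^2 + 2*l - 8)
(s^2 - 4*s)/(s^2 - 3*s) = (s - 4)/(s - 3)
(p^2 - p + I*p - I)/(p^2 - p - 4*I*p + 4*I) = (p + I)/(p - 4*I)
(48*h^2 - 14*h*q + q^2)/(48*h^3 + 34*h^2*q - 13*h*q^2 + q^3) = 1/(h + q)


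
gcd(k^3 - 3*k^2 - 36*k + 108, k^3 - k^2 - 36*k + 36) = k^2 - 36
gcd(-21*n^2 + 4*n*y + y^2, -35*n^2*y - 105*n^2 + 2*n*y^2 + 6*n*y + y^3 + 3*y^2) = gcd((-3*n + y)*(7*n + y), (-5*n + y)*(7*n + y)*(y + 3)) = 7*n + y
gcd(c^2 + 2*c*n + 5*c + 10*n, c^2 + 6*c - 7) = 1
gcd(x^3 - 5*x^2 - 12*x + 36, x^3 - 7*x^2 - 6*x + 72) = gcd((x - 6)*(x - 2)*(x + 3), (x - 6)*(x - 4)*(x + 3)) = x^2 - 3*x - 18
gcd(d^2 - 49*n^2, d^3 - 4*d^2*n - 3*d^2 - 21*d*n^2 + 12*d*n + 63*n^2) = d - 7*n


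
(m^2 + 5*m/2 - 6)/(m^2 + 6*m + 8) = (m - 3/2)/(m + 2)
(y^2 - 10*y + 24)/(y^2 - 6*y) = (y - 4)/y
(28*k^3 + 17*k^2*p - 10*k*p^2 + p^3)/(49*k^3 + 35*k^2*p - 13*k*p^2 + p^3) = (-4*k + p)/(-7*k + p)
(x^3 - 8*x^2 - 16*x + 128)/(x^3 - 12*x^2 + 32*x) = (x + 4)/x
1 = 1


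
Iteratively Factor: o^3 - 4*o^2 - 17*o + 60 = (o - 3)*(o^2 - o - 20) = (o - 5)*(o - 3)*(o + 4)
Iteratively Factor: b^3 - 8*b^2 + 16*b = (b - 4)*(b^2 - 4*b) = (b - 4)^2*(b)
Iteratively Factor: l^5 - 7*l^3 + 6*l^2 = (l)*(l^4 - 7*l^2 + 6*l) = l*(l - 2)*(l^3 + 2*l^2 - 3*l) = l*(l - 2)*(l - 1)*(l^2 + 3*l) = l*(l - 2)*(l - 1)*(l + 3)*(l)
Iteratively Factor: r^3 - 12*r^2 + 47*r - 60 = (r - 4)*(r^2 - 8*r + 15) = (r - 4)*(r - 3)*(r - 5)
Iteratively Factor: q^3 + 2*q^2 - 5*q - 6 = (q - 2)*(q^2 + 4*q + 3) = (q - 2)*(q + 3)*(q + 1)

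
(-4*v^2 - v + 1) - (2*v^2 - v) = 1 - 6*v^2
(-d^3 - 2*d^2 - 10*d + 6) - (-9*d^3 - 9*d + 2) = 8*d^3 - 2*d^2 - d + 4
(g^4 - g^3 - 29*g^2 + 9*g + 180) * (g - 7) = g^5 - 8*g^4 - 22*g^3 + 212*g^2 + 117*g - 1260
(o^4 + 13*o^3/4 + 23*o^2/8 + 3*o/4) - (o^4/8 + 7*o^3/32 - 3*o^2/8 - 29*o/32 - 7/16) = 7*o^4/8 + 97*o^3/32 + 13*o^2/4 + 53*o/32 + 7/16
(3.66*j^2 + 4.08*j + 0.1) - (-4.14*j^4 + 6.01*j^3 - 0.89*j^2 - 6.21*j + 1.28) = 4.14*j^4 - 6.01*j^3 + 4.55*j^2 + 10.29*j - 1.18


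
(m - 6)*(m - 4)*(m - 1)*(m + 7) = m^4 - 4*m^3 - 43*m^2 + 214*m - 168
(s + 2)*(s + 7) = s^2 + 9*s + 14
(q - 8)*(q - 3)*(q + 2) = q^3 - 9*q^2 + 2*q + 48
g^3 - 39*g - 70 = (g - 7)*(g + 2)*(g + 5)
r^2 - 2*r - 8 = (r - 4)*(r + 2)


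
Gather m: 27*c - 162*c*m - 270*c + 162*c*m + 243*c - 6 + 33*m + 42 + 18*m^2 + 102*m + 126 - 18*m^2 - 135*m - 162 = 0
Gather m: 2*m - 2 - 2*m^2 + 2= -2*m^2 + 2*m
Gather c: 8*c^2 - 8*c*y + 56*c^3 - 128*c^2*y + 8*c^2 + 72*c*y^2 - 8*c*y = 56*c^3 + c^2*(16 - 128*y) + c*(72*y^2 - 16*y)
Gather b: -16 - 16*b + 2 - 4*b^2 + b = -4*b^2 - 15*b - 14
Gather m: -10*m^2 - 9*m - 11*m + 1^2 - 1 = -10*m^2 - 20*m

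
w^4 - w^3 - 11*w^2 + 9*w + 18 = (w - 3)*(w - 2)*(w + 1)*(w + 3)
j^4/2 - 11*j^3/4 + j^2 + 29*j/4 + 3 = (j/2 + 1/4)*(j - 4)*(j - 3)*(j + 1)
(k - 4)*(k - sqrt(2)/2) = k^2 - 4*k - sqrt(2)*k/2 + 2*sqrt(2)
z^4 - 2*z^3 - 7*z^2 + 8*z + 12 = (z - 3)*(z - 2)*(z + 1)*(z + 2)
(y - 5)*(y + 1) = y^2 - 4*y - 5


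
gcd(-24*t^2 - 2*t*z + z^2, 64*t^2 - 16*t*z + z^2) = 1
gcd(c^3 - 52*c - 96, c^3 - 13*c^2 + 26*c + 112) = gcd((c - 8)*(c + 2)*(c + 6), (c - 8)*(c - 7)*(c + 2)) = c^2 - 6*c - 16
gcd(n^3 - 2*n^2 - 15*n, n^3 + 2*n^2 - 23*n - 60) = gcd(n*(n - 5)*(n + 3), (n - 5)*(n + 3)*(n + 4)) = n^2 - 2*n - 15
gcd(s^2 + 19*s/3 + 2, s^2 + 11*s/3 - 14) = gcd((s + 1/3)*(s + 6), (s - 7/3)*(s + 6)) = s + 6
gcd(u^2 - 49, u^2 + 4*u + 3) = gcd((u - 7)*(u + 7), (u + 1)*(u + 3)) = 1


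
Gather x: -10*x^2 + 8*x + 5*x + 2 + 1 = -10*x^2 + 13*x + 3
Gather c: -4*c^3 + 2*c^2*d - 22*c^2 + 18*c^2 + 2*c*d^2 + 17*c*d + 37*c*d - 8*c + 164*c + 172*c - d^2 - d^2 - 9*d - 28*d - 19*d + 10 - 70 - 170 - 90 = -4*c^3 + c^2*(2*d - 4) + c*(2*d^2 + 54*d + 328) - 2*d^2 - 56*d - 320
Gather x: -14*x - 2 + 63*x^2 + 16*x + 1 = 63*x^2 + 2*x - 1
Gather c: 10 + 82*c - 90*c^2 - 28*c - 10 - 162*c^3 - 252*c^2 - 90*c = -162*c^3 - 342*c^2 - 36*c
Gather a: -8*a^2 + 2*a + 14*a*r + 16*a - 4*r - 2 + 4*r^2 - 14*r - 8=-8*a^2 + a*(14*r + 18) + 4*r^2 - 18*r - 10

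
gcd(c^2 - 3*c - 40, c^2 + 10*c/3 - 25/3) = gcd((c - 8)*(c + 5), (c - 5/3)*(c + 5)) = c + 5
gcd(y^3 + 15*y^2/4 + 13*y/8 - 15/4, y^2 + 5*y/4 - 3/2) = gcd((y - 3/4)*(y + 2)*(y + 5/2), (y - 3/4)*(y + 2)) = y^2 + 5*y/4 - 3/2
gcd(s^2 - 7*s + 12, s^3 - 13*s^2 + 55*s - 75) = s - 3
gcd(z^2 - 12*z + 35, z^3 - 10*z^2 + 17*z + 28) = z - 7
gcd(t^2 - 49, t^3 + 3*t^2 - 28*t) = t + 7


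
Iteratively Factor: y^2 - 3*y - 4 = (y - 4)*(y + 1)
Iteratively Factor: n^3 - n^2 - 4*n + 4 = (n + 2)*(n^2 - 3*n + 2) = (n - 2)*(n + 2)*(n - 1)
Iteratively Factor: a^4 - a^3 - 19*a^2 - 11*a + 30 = (a + 2)*(a^3 - 3*a^2 - 13*a + 15) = (a + 2)*(a + 3)*(a^2 - 6*a + 5) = (a - 1)*(a + 2)*(a + 3)*(a - 5)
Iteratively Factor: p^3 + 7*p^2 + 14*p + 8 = (p + 2)*(p^2 + 5*p + 4) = (p + 2)*(p + 4)*(p + 1)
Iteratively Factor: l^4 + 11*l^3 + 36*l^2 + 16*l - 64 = (l - 1)*(l^3 + 12*l^2 + 48*l + 64) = (l - 1)*(l + 4)*(l^2 + 8*l + 16) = (l - 1)*(l + 4)^2*(l + 4)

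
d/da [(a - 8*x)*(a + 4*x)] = 2*a - 4*x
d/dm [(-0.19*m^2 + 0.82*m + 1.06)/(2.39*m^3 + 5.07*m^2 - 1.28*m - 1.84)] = (0.4541*m^4 - 3.9196*m^3 - 11.5144*m^2 - 10.0492*m - 0.152)/(5.7121*m^6 + 24.2346*m^5 + 19.5865*m^4 - 21.7744*m^3 - 17.0192*m^2 + 4.7104*m + 3.3856)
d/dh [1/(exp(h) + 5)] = -exp(h)/(exp(h) + 5)^2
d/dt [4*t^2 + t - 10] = 8*t + 1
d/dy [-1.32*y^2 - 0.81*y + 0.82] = -2.64*y - 0.81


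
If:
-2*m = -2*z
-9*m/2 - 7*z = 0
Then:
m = 0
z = 0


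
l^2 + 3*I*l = l*(l + 3*I)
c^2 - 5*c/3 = c*(c - 5/3)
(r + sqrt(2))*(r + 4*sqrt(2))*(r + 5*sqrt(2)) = r^3 + 10*sqrt(2)*r^2 + 58*r + 40*sqrt(2)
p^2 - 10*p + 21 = (p - 7)*(p - 3)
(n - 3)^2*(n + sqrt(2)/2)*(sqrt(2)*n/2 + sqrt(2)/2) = sqrt(2)*n^4/2 - 5*sqrt(2)*n^3/2 + n^3/2 - 5*n^2/2 + 3*sqrt(2)*n^2/2 + 3*n/2 + 9*sqrt(2)*n/2 + 9/2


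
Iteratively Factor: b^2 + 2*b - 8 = (b + 4)*(b - 2)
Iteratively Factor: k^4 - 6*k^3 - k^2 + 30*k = (k - 3)*(k^3 - 3*k^2 - 10*k) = k*(k - 3)*(k^2 - 3*k - 10) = k*(k - 3)*(k + 2)*(k - 5)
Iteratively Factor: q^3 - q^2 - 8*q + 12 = (q - 2)*(q^2 + q - 6) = (q - 2)*(q + 3)*(q - 2)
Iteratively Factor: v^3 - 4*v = (v)*(v^2 - 4) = v*(v + 2)*(v - 2)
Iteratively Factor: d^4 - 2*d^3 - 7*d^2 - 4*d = (d + 1)*(d^3 - 3*d^2 - 4*d) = (d - 4)*(d + 1)*(d^2 + d) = (d - 4)*(d + 1)^2*(d)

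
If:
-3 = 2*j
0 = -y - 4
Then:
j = -3/2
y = -4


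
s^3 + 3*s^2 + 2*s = s*(s + 1)*(s + 2)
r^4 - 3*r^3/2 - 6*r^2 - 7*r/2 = r*(r - 7/2)*(r + 1)^2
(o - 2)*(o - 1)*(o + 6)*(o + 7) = o^4 + 10*o^3 + 5*o^2 - 100*o + 84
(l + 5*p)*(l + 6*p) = l^2 + 11*l*p + 30*p^2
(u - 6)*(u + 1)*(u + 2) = u^3 - 3*u^2 - 16*u - 12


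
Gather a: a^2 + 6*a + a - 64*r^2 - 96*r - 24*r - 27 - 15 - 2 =a^2 + 7*a - 64*r^2 - 120*r - 44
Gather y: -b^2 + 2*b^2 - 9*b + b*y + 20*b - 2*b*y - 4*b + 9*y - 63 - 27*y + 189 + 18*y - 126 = b^2 - b*y + 7*b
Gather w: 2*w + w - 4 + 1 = 3*w - 3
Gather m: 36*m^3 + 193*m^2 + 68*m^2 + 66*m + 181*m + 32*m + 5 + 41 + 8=36*m^3 + 261*m^2 + 279*m + 54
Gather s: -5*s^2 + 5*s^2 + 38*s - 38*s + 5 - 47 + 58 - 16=0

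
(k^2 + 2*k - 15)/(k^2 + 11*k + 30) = (k - 3)/(k + 6)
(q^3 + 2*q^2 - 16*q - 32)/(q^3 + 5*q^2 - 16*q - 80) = (q + 2)/(q + 5)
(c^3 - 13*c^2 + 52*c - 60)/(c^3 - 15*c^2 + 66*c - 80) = (c - 6)/(c - 8)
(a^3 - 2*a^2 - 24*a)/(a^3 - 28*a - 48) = a/(a + 2)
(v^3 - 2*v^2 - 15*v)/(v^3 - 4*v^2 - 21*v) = (v - 5)/(v - 7)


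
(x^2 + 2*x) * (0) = 0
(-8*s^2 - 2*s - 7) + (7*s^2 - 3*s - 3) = -s^2 - 5*s - 10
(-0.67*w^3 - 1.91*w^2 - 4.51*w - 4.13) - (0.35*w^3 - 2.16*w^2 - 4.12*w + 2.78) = -1.02*w^3 + 0.25*w^2 - 0.39*w - 6.91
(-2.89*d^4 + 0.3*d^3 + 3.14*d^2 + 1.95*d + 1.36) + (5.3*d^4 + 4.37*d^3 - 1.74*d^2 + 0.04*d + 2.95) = 2.41*d^4 + 4.67*d^3 + 1.4*d^2 + 1.99*d + 4.31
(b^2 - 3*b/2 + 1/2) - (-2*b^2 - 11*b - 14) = 3*b^2 + 19*b/2 + 29/2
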